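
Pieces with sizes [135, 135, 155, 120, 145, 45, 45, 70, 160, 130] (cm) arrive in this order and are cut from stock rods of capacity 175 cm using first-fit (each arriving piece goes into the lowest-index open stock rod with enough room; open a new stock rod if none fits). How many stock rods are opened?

  135 → stock rod 1 (new)  [load 135/175]
  135 → stock rod 2 (new)  [load 135/175]
  155 → stock rod 3 (new)  [load 155/175]
  120 → stock rod 4 (new)  [load 120/175]
  145 → stock rod 5 (new)  [load 145/175]
  45 → stock rod 4  [load 165/175]
  45 → stock rod 6 (new)  [load 45/175]
  70 → stock rod 6  [load 115/175]
  160 → stock rod 7 (new)  [load 160/175]
  130 → stock rod 8 (new)  [load 130/175]
8 stock rods opened.

8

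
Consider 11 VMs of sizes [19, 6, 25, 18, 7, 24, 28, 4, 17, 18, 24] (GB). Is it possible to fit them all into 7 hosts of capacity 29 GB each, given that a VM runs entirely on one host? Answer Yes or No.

Total = 190 GB; ⌈190/29⌉ = 7.
8 VMs each exceed half the capacity and cannot share a host, forcing at least 8 hosts.
At least 8 hosts are required, but only 7 are allowed.

No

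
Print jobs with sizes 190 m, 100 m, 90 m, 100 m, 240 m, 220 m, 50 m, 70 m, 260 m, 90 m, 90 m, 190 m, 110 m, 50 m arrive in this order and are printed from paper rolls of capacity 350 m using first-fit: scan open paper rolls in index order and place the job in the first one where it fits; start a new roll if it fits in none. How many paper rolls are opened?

  190 → roll 1 (new)  [load 190/350]
  100 → roll 1  [load 290/350]
  90 → roll 2 (new)  [load 90/350]
  100 → roll 2  [load 190/350]
  240 → roll 3 (new)  [load 240/350]
  220 → roll 4 (new)  [load 220/350]
  50 → roll 1  [load 340/350]
  70 → roll 2  [load 260/350]
  260 → roll 5 (new)  [load 260/350]
  90 → roll 2  [load 350/350]
  90 → roll 3  [load 330/350]
  190 → roll 6 (new)  [load 190/350]
  110 → roll 4  [load 330/350]
  50 → roll 5  [load 310/350]
6 paper rolls opened.

6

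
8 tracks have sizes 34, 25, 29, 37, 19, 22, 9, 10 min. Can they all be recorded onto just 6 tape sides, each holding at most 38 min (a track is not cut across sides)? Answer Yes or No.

A valid assignment using 6 tape sides:
  side 1: 37 = 37
  side 2: 34 = 34
  side 3: 29 + 9 = 38
  side 4: 25 + 10 = 35
  side 5: 22 = 22
  side 6: 19 = 19
Every load is within 38 min, so 6 tape sides suffice.

Yes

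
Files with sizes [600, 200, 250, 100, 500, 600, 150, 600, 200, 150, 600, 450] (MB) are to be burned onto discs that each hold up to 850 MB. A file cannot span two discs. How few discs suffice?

Total = 600 + 600 + 600 + 600 + 500 + 450 + 250 + 200 + 200 + 150 + 150 + 100 = 4400 MB.
Lower bound: ⌈4400/850⌉ = 6 discs.
A packing using 6 discs:
  disc 1: 600 + 250 = 850
  disc 2: 600 + 200 = 800
  disc 3: 600 + 200 = 800
  disc 4: 600 + 150 + 100 = 850
  disc 5: 500 + 150 = 650
  disc 6: 450 = 450
This matches the lower bound, so 6 is optimal.

6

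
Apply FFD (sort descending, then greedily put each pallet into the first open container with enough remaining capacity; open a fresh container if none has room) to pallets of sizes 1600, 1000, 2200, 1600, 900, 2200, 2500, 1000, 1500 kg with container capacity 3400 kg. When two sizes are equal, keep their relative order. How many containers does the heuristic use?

Sorted descending: 2500, 2200, 2200, 1600, 1600, 1500, 1000, 1000, 900.
  2500 → container 1 (new)  [load 2500/3400]
  2200 → container 2 (new)  [load 2200/3400]
  2200 → container 3 (new)  [load 2200/3400]
  1600 → container 4 (new)  [load 1600/3400]
  1600 → container 4  [load 3200/3400]
  1500 → container 5 (new)  [load 1500/3400]
  1000 → container 2  [load 3200/3400]
  1000 → container 3  [load 3200/3400]
  900 → container 1  [load 3400/3400]
5 containers opened.

5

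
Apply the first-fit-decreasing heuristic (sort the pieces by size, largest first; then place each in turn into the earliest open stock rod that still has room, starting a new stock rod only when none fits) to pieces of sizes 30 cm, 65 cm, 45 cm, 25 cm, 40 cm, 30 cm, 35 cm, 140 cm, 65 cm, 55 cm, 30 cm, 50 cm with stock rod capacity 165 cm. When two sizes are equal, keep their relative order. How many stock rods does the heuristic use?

Sorted descending: 140, 65, 65, 55, 50, 45, 40, 35, 30, 30, 30, 25.
  140 → stock rod 1 (new)  [load 140/165]
  65 → stock rod 2 (new)  [load 65/165]
  65 → stock rod 2  [load 130/165]
  55 → stock rod 3 (new)  [load 55/165]
  50 → stock rod 3  [load 105/165]
  45 → stock rod 3  [load 150/165]
  40 → stock rod 4 (new)  [load 40/165]
  35 → stock rod 2  [load 165/165]
  30 → stock rod 4  [load 70/165]
  30 → stock rod 4  [load 100/165]
  30 → stock rod 4  [load 130/165]
  25 → stock rod 1  [load 165/165]
4 stock rods opened.

4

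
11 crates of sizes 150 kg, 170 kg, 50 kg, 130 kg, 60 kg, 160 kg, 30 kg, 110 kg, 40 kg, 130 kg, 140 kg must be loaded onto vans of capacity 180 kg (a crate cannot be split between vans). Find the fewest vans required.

Total = 170 + 160 + 150 + 140 + 130 + 130 + 110 + 60 + 50 + 40 + 30 = 1170 kg.
Lower bound: ⌈1170/180⌉ = 7 vans.
A packing using 7 vans:
  van 1: 170 = 170
  van 2: 160 = 160
  van 3: 150 + 30 = 180
  van 4: 140 + 40 = 180
  van 5: 130 + 50 = 180
  van 6: 130 = 130
  van 7: 110 + 60 = 170
This matches the lower bound, so 7 is optimal.

7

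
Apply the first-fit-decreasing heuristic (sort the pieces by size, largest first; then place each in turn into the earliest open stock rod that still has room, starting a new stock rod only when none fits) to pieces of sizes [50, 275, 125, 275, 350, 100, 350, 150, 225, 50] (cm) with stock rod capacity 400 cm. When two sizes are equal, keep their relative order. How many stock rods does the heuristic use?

Sorted descending: 350, 350, 275, 275, 225, 150, 125, 100, 50, 50.
  350 → stock rod 1 (new)  [load 350/400]
  350 → stock rod 2 (new)  [load 350/400]
  275 → stock rod 3 (new)  [load 275/400]
  275 → stock rod 4 (new)  [load 275/400]
  225 → stock rod 5 (new)  [load 225/400]
  150 → stock rod 5  [load 375/400]
  125 → stock rod 3  [load 400/400]
  100 → stock rod 4  [load 375/400]
  50 → stock rod 1  [load 400/400]
  50 → stock rod 2  [load 400/400]
5 stock rods opened.

5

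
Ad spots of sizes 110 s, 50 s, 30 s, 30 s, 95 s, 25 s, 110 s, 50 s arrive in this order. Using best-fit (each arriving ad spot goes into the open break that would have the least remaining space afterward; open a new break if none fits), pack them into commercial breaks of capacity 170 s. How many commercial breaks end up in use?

4

  110 → break 1 (new)  [load 110/170]
  50 → break 1  [load 160/170]
  30 → break 2 (new)  [load 30/170]
  30 → break 2  [load 60/170]
  95 → break 2  [load 155/170]
  25 → break 3 (new)  [load 25/170]
  110 → break 3  [load 135/170]
  50 → break 4 (new)  [load 50/170]
4 commercial breaks opened.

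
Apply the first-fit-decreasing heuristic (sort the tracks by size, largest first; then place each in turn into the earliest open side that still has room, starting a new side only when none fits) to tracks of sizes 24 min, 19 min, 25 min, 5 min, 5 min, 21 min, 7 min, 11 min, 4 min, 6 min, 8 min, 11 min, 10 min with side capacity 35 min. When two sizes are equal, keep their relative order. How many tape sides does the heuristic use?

Sorted descending: 25, 24, 21, 19, 11, 11, 10, 8, 7, 6, 5, 5, 4.
  25 → side 1 (new)  [load 25/35]
  24 → side 2 (new)  [load 24/35]
  21 → side 3 (new)  [load 21/35]
  19 → side 4 (new)  [load 19/35]
  11 → side 2  [load 35/35]
  11 → side 3  [load 32/35]
  10 → side 1  [load 35/35]
  8 → side 4  [load 27/35]
  7 → side 4  [load 34/35]
  6 → side 5 (new)  [load 6/35]
  5 → side 5  [load 11/35]
  5 → side 5  [load 16/35]
  4 → side 5  [load 20/35]
5 tape sides opened.

5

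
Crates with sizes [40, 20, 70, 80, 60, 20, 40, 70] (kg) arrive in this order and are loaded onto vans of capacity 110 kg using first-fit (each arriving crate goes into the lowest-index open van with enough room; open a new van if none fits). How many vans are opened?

5

  40 → van 1 (new)  [load 40/110]
  20 → van 1  [load 60/110]
  70 → van 2 (new)  [load 70/110]
  80 → van 3 (new)  [load 80/110]
  60 → van 4 (new)  [load 60/110]
  20 → van 1  [load 80/110]
  40 → van 2  [load 110/110]
  70 → van 5 (new)  [load 70/110]
5 vans opened.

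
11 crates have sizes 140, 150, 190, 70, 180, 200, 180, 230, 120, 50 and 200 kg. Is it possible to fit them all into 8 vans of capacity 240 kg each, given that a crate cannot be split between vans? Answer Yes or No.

Total = 1710 kg; ⌈1710/240⌉ = 8.
The bound of 8 does not rule out 8, but exhaustive search shows no assignment into 8 vans of capacity 240 kg exists — the minimum is 9.

No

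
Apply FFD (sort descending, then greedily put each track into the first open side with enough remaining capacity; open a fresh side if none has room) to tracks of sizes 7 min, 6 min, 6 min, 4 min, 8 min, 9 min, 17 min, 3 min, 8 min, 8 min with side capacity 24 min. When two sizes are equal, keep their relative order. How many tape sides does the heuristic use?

Sorted descending: 17, 9, 8, 8, 8, 7, 6, 6, 4, 3.
  17 → side 1 (new)  [load 17/24]
  9 → side 2 (new)  [load 9/24]
  8 → side 2  [load 17/24]
  8 → side 3 (new)  [load 8/24]
  8 → side 3  [load 16/24]
  7 → side 1  [load 24/24]
  6 → side 2  [load 23/24]
  6 → side 3  [load 22/24]
  4 → side 4 (new)  [load 4/24]
  3 → side 4  [load 7/24]
4 tape sides opened.

4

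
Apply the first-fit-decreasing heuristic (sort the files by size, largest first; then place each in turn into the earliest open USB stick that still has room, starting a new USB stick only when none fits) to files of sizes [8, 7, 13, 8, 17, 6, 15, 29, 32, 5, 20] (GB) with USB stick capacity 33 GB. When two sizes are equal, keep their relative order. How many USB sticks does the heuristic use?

Sorted descending: 32, 29, 20, 17, 15, 13, 8, 8, 7, 6, 5.
  32 → USB stick 1 (new)  [load 32/33]
  29 → USB stick 2 (new)  [load 29/33]
  20 → USB stick 3 (new)  [load 20/33]
  17 → USB stick 4 (new)  [load 17/33]
  15 → USB stick 4  [load 32/33]
  13 → USB stick 3  [load 33/33]
  8 → USB stick 5 (new)  [load 8/33]
  8 → USB stick 5  [load 16/33]
  7 → USB stick 5  [load 23/33]
  6 → USB stick 5  [load 29/33]
  5 → USB stick 6 (new)  [load 5/33]
6 USB sticks opened.

6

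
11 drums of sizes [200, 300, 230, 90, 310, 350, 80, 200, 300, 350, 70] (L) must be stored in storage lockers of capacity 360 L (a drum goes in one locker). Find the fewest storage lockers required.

8

Total = 350 + 350 + 310 + 300 + 300 + 230 + 200 + 200 + 90 + 80 + 70 = 2480 L.
Lower bound: ⌈2480/360⌉ = 7 storage lockers.
Also, 8 drums each exceed 180 L, and no two of those can share a locker, so at least 8 storage lockers are needed.
A packing using 8 storage lockers:
  locker 1: 350 = 350
  locker 2: 350 = 350
  locker 3: 310 = 310
  locker 4: 300 = 300
  locker 5: 300 = 300
  locker 6: 230 + 90 = 320
  locker 7: 200 + 80 + 70 = 350
  locker 8: 200 = 200
This matches the lower bound, so 8 is optimal.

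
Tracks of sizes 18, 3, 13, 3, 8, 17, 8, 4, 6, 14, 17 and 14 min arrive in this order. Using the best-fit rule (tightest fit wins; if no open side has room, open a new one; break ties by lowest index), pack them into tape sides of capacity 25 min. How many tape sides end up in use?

  18 → side 1 (new)  [load 18/25]
  3 → side 1  [load 21/25]
  13 → side 2 (new)  [load 13/25]
  3 → side 1  [load 24/25]
  8 → side 2  [load 21/25]
  17 → side 3 (new)  [load 17/25]
  8 → side 3  [load 25/25]
  4 → side 2  [load 25/25]
  6 → side 4 (new)  [load 6/25]
  14 → side 4  [load 20/25]
  17 → side 5 (new)  [load 17/25]
  14 → side 6 (new)  [load 14/25]
6 tape sides opened.

6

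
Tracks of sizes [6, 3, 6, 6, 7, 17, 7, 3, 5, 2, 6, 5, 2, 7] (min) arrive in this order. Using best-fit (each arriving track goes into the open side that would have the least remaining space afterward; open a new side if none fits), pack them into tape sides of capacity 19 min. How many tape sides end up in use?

  6 → side 1 (new)  [load 6/19]
  3 → side 1  [load 9/19]
  6 → side 1  [load 15/19]
  6 → side 2 (new)  [load 6/19]
  7 → side 2  [load 13/19]
  17 → side 3 (new)  [load 17/19]
  7 → side 4 (new)  [load 7/19]
  3 → side 1  [load 18/19]
  5 → side 2  [load 18/19]
  2 → side 3  [load 19/19]
  6 → side 4  [load 13/19]
  5 → side 4  [load 18/19]
  2 → side 5 (new)  [load 2/19]
  7 → side 5  [load 9/19]
5 tape sides opened.

5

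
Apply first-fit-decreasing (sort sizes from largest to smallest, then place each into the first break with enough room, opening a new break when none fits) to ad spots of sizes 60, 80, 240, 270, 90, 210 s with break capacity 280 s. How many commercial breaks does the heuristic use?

4

Sorted descending: 270, 240, 210, 90, 80, 60.
  270 → break 1 (new)  [load 270/280]
  240 → break 2 (new)  [load 240/280]
  210 → break 3 (new)  [load 210/280]
  90 → break 4 (new)  [load 90/280]
  80 → break 4  [load 170/280]
  60 → break 3  [load 270/280]
4 commercial breaks opened.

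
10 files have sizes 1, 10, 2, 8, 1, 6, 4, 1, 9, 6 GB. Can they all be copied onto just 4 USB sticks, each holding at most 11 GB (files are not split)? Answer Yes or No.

No

Total = 48 GB; ⌈48/11⌉ = 5.
At least 5 USB sticks are required, but only 4 are allowed.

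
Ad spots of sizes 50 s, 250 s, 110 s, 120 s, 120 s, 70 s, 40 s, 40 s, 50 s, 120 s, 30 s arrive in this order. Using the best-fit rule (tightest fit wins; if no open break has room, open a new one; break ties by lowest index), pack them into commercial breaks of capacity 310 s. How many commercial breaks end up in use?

4

  50 → break 1 (new)  [load 50/310]
  250 → break 1  [load 300/310]
  110 → break 2 (new)  [load 110/310]
  120 → break 2  [load 230/310]
  120 → break 3 (new)  [load 120/310]
  70 → break 2  [load 300/310]
  40 → break 3  [load 160/310]
  40 → break 3  [load 200/310]
  50 → break 3  [load 250/310]
  120 → break 4 (new)  [load 120/310]
  30 → break 3  [load 280/310]
4 commercial breaks opened.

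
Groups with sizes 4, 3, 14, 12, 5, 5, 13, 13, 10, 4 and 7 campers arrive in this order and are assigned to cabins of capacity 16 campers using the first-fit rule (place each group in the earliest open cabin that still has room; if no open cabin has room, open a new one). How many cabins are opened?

7

  4 → cabin 1 (new)  [load 4/16]
  3 → cabin 1  [load 7/16]
  14 → cabin 2 (new)  [load 14/16]
  12 → cabin 3 (new)  [load 12/16]
  5 → cabin 1  [load 12/16]
  5 → cabin 4 (new)  [load 5/16]
  13 → cabin 5 (new)  [load 13/16]
  13 → cabin 6 (new)  [load 13/16]
  10 → cabin 4  [load 15/16]
  4 → cabin 1  [load 16/16]
  7 → cabin 7 (new)  [load 7/16]
7 cabins opened.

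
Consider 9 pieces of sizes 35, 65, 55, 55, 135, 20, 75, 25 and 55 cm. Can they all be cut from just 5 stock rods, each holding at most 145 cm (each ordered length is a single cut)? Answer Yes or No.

Yes

A valid assignment using 4 stock rods:
  stock rod 1: 135 = 135
  stock rod 2: 75 + 65 = 140
  stock rod 3: 55 + 55 + 35 = 145
  stock rod 4: 55 + 25 + 20 = 100
That uses only 4 ≤ 5, so 5 stock rods are enough.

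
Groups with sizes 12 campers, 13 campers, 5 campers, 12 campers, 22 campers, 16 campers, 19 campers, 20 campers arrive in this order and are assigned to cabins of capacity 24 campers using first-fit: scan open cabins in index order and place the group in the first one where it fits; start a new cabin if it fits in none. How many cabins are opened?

  12 → cabin 1 (new)  [load 12/24]
  13 → cabin 2 (new)  [load 13/24]
  5 → cabin 1  [load 17/24]
  12 → cabin 3 (new)  [load 12/24]
  22 → cabin 4 (new)  [load 22/24]
  16 → cabin 5 (new)  [load 16/24]
  19 → cabin 6 (new)  [load 19/24]
  20 → cabin 7 (new)  [load 20/24]
7 cabins opened.

7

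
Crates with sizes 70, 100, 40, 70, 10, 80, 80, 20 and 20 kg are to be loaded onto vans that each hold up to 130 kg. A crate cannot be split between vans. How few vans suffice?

5

Total = 100 + 80 + 80 + 70 + 70 + 40 + 20 + 20 + 10 = 490 kg.
Lower bound: ⌈490/130⌉ = 4 vans.
Also, 5 crates each exceed 65 kg, and no two of those can share a van, so at least 5 vans are needed.
A packing using 5 vans:
  van 1: 100 + 20 + 10 = 130
  van 2: 80 + 40 = 120
  van 3: 80 + 20 = 100
  van 4: 70 = 70
  van 5: 70 = 70
This matches the lower bound, so 5 is optimal.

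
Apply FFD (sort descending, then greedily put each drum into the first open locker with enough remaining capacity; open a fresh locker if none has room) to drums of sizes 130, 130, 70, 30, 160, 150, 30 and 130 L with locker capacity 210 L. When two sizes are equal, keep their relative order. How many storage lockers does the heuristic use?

5

Sorted descending: 160, 150, 130, 130, 130, 70, 30, 30.
  160 → locker 1 (new)  [load 160/210]
  150 → locker 2 (new)  [load 150/210]
  130 → locker 3 (new)  [load 130/210]
  130 → locker 4 (new)  [load 130/210]
  130 → locker 5 (new)  [load 130/210]
  70 → locker 3  [load 200/210]
  30 → locker 1  [load 190/210]
  30 → locker 2  [load 180/210]
5 storage lockers opened.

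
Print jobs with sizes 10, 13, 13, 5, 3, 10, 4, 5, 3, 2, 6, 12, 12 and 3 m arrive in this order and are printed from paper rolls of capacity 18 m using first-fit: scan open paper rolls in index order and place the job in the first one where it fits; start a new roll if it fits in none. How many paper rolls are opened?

  10 → roll 1 (new)  [load 10/18]
  13 → roll 2 (new)  [load 13/18]
  13 → roll 3 (new)  [load 13/18]
  5 → roll 1  [load 15/18]
  3 → roll 1  [load 18/18]
  10 → roll 4 (new)  [load 10/18]
  4 → roll 2  [load 17/18]
  5 → roll 3  [load 18/18]
  3 → roll 4  [load 13/18]
  2 → roll 4  [load 15/18]
  6 → roll 5 (new)  [load 6/18]
  12 → roll 5  [load 18/18]
  12 → roll 6 (new)  [load 12/18]
  3 → roll 4  [load 18/18]
6 paper rolls opened.

6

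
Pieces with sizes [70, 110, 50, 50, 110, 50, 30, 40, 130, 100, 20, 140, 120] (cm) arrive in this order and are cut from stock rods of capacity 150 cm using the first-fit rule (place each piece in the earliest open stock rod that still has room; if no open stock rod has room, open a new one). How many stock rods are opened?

  70 → stock rod 1 (new)  [load 70/150]
  110 → stock rod 2 (new)  [load 110/150]
  50 → stock rod 1  [load 120/150]
  50 → stock rod 3 (new)  [load 50/150]
  110 → stock rod 4 (new)  [load 110/150]
  50 → stock rod 3  [load 100/150]
  30 → stock rod 1  [load 150/150]
  40 → stock rod 2  [load 150/150]
  130 → stock rod 5 (new)  [load 130/150]
  100 → stock rod 6 (new)  [load 100/150]
  20 → stock rod 3  [load 120/150]
  140 → stock rod 7 (new)  [load 140/150]
  120 → stock rod 8 (new)  [load 120/150]
8 stock rods opened.

8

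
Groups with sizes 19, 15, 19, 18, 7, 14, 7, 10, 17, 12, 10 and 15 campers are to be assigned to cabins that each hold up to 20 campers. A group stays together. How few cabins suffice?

10

Total = 19 + 19 + 18 + 17 + 15 + 15 + 14 + 12 + 10 + 10 + 7 + 7 = 163 campers.
Lower bound: ⌈163/20⌉ = 9 cabins.
A packing using 10 cabins:
  cabin 1: 19 = 19
  cabin 2: 19 = 19
  cabin 3: 18 = 18
  cabin 4: 17 = 17
  cabin 5: 15 = 15
  cabin 6: 15 = 15
  cabin 7: 14 = 14
  cabin 8: 12 + 7 = 19
  cabin 9: 10 + 10 = 20
  cabin 10: 7 = 7
No arrangement into 9 cabins stays within capacity, so 10 is optimal.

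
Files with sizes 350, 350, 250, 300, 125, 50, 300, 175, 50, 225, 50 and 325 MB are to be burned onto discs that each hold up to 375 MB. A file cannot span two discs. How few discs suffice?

Total = 350 + 350 + 325 + 300 + 300 + 250 + 225 + 175 + 125 + 50 + 50 + 50 = 2550 MB.
Lower bound: ⌈2550/375⌉ = 7 discs.
A packing using 8 discs:
  disc 1: 350 = 350
  disc 2: 350 = 350
  disc 3: 325 + 50 = 375
  disc 4: 300 + 50 = 350
  disc 5: 300 + 50 = 350
  disc 6: 250 + 125 = 375
  disc 7: 225 = 225
  disc 8: 175 = 175
No arrangement into 7 discs stays within capacity, so 8 is optimal.

8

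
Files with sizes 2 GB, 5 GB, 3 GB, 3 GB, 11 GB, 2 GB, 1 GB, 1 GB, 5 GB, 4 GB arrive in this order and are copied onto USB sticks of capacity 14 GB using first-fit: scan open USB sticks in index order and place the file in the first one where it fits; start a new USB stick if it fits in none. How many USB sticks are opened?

  2 → USB stick 1 (new)  [load 2/14]
  5 → USB stick 1  [load 7/14]
  3 → USB stick 1  [load 10/14]
  3 → USB stick 1  [load 13/14]
  11 → USB stick 2 (new)  [load 11/14]
  2 → USB stick 2  [load 13/14]
  1 → USB stick 1  [load 14/14]
  1 → USB stick 2  [load 14/14]
  5 → USB stick 3 (new)  [load 5/14]
  4 → USB stick 3  [load 9/14]
3 USB sticks opened.

3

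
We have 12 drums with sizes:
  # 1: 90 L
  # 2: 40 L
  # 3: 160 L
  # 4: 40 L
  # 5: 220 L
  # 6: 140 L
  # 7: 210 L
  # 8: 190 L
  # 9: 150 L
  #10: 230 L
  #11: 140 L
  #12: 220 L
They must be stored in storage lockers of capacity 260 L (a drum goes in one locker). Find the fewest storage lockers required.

Total = 230 + 220 + 220 + 210 + 190 + 160 + 150 + 140 + 140 + 90 + 40 + 40 = 1830 L.
Lower bound: ⌈1830/260⌉ = 8 storage lockers.
Also, 9 drums each exceed 130 L, and no two of those can share a locker, so at least 9 storage lockers are needed.
A packing using 9 storage lockers:
  locker 1: 230 = 230
  locker 2: 220 + 40 = 260
  locker 3: 220 + 40 = 260
  locker 4: 210 = 210
  locker 5: 190 = 190
  locker 6: 160 + 90 = 250
  locker 7: 150 = 150
  locker 8: 140 = 140
  locker 9: 140 = 140
This matches the lower bound, so 9 is optimal.

9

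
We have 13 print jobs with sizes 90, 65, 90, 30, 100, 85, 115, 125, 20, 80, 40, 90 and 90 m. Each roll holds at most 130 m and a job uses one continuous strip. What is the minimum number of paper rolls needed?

10

Total = 125 + 115 + 100 + 90 + 90 + 90 + 90 + 85 + 80 + 65 + 40 + 30 + 20 = 1020 m.
Lower bound: ⌈1020/130⌉ = 8 paper rolls.
Also, 9 print jobs each exceed 65 m, and no two of those can share a roll, so at least 9 paper rolls are needed.
A packing using 10 paper rolls:
  roll 1: 125 = 125
  roll 2: 115 = 115
  roll 3: 100 + 30 = 130
  roll 4: 90 + 40 = 130
  roll 5: 90 + 20 = 110
  roll 6: 90 = 90
  roll 7: 90 = 90
  roll 8: 85 = 85
  roll 9: 80 = 80
  roll 10: 65 = 65
No arrangement into 9 paper rolls stays within capacity, so 10 is optimal.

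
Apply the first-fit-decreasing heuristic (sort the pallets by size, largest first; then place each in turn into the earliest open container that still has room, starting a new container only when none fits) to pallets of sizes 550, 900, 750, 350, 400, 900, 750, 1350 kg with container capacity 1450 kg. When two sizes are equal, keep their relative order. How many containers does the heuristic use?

Sorted descending: 1350, 900, 900, 750, 750, 550, 400, 350.
  1350 → container 1 (new)  [load 1350/1450]
  900 → container 2 (new)  [load 900/1450]
  900 → container 3 (new)  [load 900/1450]
  750 → container 4 (new)  [load 750/1450]
  750 → container 5 (new)  [load 750/1450]
  550 → container 2  [load 1450/1450]
  400 → container 3  [load 1300/1450]
  350 → container 4  [load 1100/1450]
5 containers opened.

5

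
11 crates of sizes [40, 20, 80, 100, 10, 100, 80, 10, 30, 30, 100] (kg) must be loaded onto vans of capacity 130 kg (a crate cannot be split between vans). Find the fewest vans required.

5

Total = 100 + 100 + 100 + 80 + 80 + 40 + 30 + 30 + 20 + 10 + 10 = 600 kg.
Lower bound: ⌈600/130⌉ = 5 vans.
A packing using 5 vans:
  van 1: 100 + 30 = 130
  van 2: 100 + 30 = 130
  van 3: 100 + 20 + 10 = 130
  van 4: 80 + 40 + 10 = 130
  van 5: 80 = 80
This matches the lower bound, so 5 is optimal.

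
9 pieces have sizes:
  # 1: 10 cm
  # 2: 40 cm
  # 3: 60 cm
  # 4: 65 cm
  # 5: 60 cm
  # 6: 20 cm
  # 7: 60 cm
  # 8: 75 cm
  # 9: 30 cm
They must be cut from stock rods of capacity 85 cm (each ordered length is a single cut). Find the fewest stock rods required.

Total = 75 + 65 + 60 + 60 + 60 + 40 + 30 + 20 + 10 = 420 cm.
Lower bound: ⌈420/85⌉ = 5 stock rods.
A packing using 6 stock rods:
  stock rod 1: 75 + 10 = 85
  stock rod 2: 65 + 20 = 85
  stock rod 3: 60 = 60
  stock rod 4: 60 = 60
  stock rod 5: 60 = 60
  stock rod 6: 40 + 30 = 70
No arrangement into 5 stock rods stays within capacity, so 6 is optimal.

6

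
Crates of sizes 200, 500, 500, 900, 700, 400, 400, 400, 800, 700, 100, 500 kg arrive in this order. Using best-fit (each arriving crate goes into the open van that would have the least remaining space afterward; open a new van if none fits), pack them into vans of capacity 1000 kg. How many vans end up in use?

  200 → van 1 (new)  [load 200/1000]
  500 → van 1  [load 700/1000]
  500 → van 2 (new)  [load 500/1000]
  900 → van 3 (new)  [load 900/1000]
  700 → van 4 (new)  [load 700/1000]
  400 → van 2  [load 900/1000]
  400 → van 5 (new)  [load 400/1000]
  400 → van 5  [load 800/1000]
  800 → van 6 (new)  [load 800/1000]
  700 → van 7 (new)  [load 700/1000]
  100 → van 2  [load 1000/1000]
  500 → van 8 (new)  [load 500/1000]
8 vans opened.

8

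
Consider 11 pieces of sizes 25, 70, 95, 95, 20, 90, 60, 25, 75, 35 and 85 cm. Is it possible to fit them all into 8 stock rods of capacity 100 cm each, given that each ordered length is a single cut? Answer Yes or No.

Yes

A valid assignment using 8 stock rods:
  stock rod 1: 95 = 95
  stock rod 2: 95 = 95
  stock rod 3: 90 = 90
  stock rod 4: 85 = 85
  stock rod 5: 75 + 25 = 100
  stock rod 6: 70 + 25 = 95
  stock rod 7: 60 + 35 = 95
  stock rod 8: 20 = 20
Every load is within 100 cm, so 8 stock rods suffice.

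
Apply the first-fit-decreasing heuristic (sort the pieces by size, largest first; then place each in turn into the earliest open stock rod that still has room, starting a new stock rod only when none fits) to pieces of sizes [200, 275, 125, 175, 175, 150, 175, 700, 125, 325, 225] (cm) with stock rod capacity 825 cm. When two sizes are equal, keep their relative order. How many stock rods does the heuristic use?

Sorted descending: 700, 325, 275, 225, 200, 175, 175, 175, 150, 125, 125.
  700 → stock rod 1 (new)  [load 700/825]
  325 → stock rod 2 (new)  [load 325/825]
  275 → stock rod 2  [load 600/825]
  225 → stock rod 2  [load 825/825]
  200 → stock rod 3 (new)  [load 200/825]
  175 → stock rod 3  [load 375/825]
  175 → stock rod 3  [load 550/825]
  175 → stock rod 3  [load 725/825]
  150 → stock rod 4 (new)  [load 150/825]
  125 → stock rod 1  [load 825/825]
  125 → stock rod 4  [load 275/825]
4 stock rods opened.

4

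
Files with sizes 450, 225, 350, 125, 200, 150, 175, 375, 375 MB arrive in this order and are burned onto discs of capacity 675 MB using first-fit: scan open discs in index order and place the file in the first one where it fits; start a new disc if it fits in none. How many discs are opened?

5

  450 → disc 1 (new)  [load 450/675]
  225 → disc 1  [load 675/675]
  350 → disc 2 (new)  [load 350/675]
  125 → disc 2  [load 475/675]
  200 → disc 2  [load 675/675]
  150 → disc 3 (new)  [load 150/675]
  175 → disc 3  [load 325/675]
  375 → disc 4 (new)  [load 375/675]
  375 → disc 5 (new)  [load 375/675]
5 discs opened.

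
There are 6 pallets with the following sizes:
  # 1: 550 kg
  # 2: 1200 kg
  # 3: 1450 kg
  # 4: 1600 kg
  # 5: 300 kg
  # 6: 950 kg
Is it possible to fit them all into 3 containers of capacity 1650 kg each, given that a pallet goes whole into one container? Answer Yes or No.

No

Total = 6050 kg; ⌈6050/1650⌉ = 4.
At least 4 containers are required, but only 3 are allowed.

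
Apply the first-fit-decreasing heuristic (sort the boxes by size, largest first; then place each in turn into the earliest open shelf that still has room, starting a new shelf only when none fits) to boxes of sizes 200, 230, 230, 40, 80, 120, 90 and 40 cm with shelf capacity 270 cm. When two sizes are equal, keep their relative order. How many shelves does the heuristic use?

Sorted descending: 230, 230, 200, 120, 90, 80, 40, 40.
  230 → shelf 1 (new)  [load 230/270]
  230 → shelf 2 (new)  [load 230/270]
  200 → shelf 3 (new)  [load 200/270]
  120 → shelf 4 (new)  [load 120/270]
  90 → shelf 4  [load 210/270]
  80 → shelf 5 (new)  [load 80/270]
  40 → shelf 1  [load 270/270]
  40 → shelf 2  [load 270/270]
5 shelves opened.

5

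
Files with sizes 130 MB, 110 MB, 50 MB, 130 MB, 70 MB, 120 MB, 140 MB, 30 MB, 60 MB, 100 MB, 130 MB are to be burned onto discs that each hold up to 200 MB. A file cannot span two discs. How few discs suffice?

7

Total = 140 + 130 + 130 + 130 + 120 + 110 + 100 + 70 + 60 + 50 + 30 = 1070 MB.
Lower bound: ⌈1070/200⌉ = 6 discs.
A packing using 7 discs:
  disc 1: 140 + 60 = 200
  disc 2: 130 + 70 = 200
  disc 3: 130 + 50 = 180
  disc 4: 130 + 30 = 160
  disc 5: 120 = 120
  disc 6: 110 = 110
  disc 7: 100 = 100
No arrangement into 6 discs stays within capacity, so 7 is optimal.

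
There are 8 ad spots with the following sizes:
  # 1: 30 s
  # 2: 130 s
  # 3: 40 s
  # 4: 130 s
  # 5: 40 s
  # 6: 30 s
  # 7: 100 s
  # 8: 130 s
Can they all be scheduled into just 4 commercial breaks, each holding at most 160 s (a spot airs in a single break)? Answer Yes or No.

No

Total = 630 s; ⌈630/160⌉ = 4.
The bound of 4 does not rule out 4, but exhaustive search shows no assignment into 4 commercial breaks of capacity 160 s exists — the minimum is 5.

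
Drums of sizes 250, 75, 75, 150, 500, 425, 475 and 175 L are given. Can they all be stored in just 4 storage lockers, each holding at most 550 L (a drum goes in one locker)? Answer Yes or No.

Total = 2125 L; ⌈2125/550⌉ = 4.
The bound of 4 does not rule out 4, but exhaustive search shows no assignment into 4 storage lockers of capacity 550 L exists — the minimum is 5.

No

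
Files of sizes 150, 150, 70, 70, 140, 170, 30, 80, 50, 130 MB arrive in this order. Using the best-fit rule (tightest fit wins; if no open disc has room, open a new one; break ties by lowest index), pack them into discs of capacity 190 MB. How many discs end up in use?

7

  150 → disc 1 (new)  [load 150/190]
  150 → disc 2 (new)  [load 150/190]
  70 → disc 3 (new)  [load 70/190]
  70 → disc 3  [load 140/190]
  140 → disc 4 (new)  [load 140/190]
  170 → disc 5 (new)  [load 170/190]
  30 → disc 1  [load 180/190]
  80 → disc 6 (new)  [load 80/190]
  50 → disc 3  [load 190/190]
  130 → disc 7 (new)  [load 130/190]
7 discs opened.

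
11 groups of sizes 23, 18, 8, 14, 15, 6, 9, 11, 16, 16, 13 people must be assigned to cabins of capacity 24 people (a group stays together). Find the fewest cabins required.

7

Total = 23 + 18 + 16 + 16 + 15 + 14 + 13 + 11 + 9 + 8 + 6 = 149 people.
Lower bound: ⌈149/24⌉ = 7 cabins.
A packing using 7 cabins:
  cabin 1: 23 = 23
  cabin 2: 18 + 6 = 24
  cabin 3: 16 + 8 = 24
  cabin 4: 16 = 16
  cabin 5: 15 + 9 = 24
  cabin 6: 14 = 14
  cabin 7: 13 + 11 = 24
This matches the lower bound, so 7 is optimal.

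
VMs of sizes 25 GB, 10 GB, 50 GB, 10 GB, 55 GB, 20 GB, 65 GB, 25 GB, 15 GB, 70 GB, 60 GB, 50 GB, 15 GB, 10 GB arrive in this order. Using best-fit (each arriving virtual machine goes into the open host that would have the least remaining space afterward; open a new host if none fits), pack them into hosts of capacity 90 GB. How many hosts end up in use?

6

  25 → host 1 (new)  [load 25/90]
  10 → host 1  [load 35/90]
  50 → host 1  [load 85/90]
  10 → host 2 (new)  [load 10/90]
  55 → host 2  [load 65/90]
  20 → host 2  [load 85/90]
  65 → host 3 (new)  [load 65/90]
  25 → host 3  [load 90/90]
  15 → host 4 (new)  [load 15/90]
  70 → host 4  [load 85/90]
  60 → host 5 (new)  [load 60/90]
  50 → host 6 (new)  [load 50/90]
  15 → host 5  [load 75/90]
  10 → host 5  [load 85/90]
6 hosts opened.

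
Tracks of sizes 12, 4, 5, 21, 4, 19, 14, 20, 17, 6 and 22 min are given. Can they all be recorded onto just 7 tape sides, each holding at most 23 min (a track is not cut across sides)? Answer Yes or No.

Yes

A valid assignment using 7 tape sides:
  side 1: 22 = 22
  side 2: 21 = 21
  side 3: 20 = 20
  side 4: 19 + 4 = 23
  side 5: 17 + 6 = 23
  side 6: 14 + 5 + 4 = 23
  side 7: 12 = 12
Every load is within 23 min, so 7 tape sides suffice.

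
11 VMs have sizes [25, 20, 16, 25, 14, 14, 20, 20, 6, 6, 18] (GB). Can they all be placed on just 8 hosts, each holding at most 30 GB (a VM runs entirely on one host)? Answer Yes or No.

A valid assignment using 8 hosts:
  host 1: 25 = 25
  host 2: 25 = 25
  host 3: 20 + 6 = 26
  host 4: 20 + 6 = 26
  host 5: 20 = 20
  host 6: 18 = 18
  host 7: 16 + 14 = 30
  host 8: 14 = 14
Every load is within 30 GB, so 8 hosts suffice.

Yes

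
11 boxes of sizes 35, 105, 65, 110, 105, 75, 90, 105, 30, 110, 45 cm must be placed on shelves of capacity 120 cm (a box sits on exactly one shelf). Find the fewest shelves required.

8

Total = 110 + 110 + 105 + 105 + 105 + 90 + 75 + 65 + 45 + 35 + 30 = 875 cm.
Lower bound: ⌈875/120⌉ = 8 shelves.
A packing using 8 shelves:
  shelf 1: 110 = 110
  shelf 2: 110 = 110
  shelf 3: 105 = 105
  shelf 4: 105 = 105
  shelf 5: 105 = 105
  shelf 6: 90 + 30 = 120
  shelf 7: 75 + 45 = 120
  shelf 8: 65 + 35 = 100
This matches the lower bound, so 8 is optimal.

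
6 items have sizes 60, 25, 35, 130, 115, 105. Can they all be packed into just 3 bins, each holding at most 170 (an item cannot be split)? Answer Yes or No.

Yes

A valid assignment using 3 bins:
  bin 1: 130 + 35 = 165
  bin 2: 115 + 25 = 140
  bin 3: 105 + 60 = 165
Every load is within 170, so 3 bins suffice.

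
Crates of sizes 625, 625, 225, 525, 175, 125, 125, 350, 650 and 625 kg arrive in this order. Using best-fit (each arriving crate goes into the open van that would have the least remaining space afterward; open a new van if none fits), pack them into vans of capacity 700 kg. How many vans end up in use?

  625 → van 1 (new)  [load 625/700]
  625 → van 2 (new)  [load 625/700]
  225 → van 3 (new)  [load 225/700]
  525 → van 4 (new)  [load 525/700]
  175 → van 4  [load 700/700]
  125 → van 3  [load 350/700]
  125 → van 3  [load 475/700]
  350 → van 5 (new)  [load 350/700]
  650 → van 6 (new)  [load 650/700]
  625 → van 7 (new)  [load 625/700]
7 vans opened.

7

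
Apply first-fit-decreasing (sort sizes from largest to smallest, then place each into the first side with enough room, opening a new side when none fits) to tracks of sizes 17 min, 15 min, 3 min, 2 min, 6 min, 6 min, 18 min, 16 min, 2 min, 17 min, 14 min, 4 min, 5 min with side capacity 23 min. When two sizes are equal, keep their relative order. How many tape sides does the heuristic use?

6

Sorted descending: 18, 17, 17, 16, 15, 14, 6, 6, 5, 4, 3, 2, 2.
  18 → side 1 (new)  [load 18/23]
  17 → side 2 (new)  [load 17/23]
  17 → side 3 (new)  [load 17/23]
  16 → side 4 (new)  [load 16/23]
  15 → side 5 (new)  [load 15/23]
  14 → side 6 (new)  [load 14/23]
  6 → side 2  [load 23/23]
  6 → side 3  [load 23/23]
  5 → side 1  [load 23/23]
  4 → side 4  [load 20/23]
  3 → side 4  [load 23/23]
  2 → side 5  [load 17/23]
  2 → side 5  [load 19/23]
6 tape sides opened.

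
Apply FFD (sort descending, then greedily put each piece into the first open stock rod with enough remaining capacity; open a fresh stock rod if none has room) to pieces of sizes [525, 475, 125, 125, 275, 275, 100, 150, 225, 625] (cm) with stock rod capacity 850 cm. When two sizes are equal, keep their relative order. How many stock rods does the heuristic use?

Sorted descending: 625, 525, 475, 275, 275, 225, 150, 125, 125, 100.
  625 → stock rod 1 (new)  [load 625/850]
  525 → stock rod 2 (new)  [load 525/850]
  475 → stock rod 3 (new)  [load 475/850]
  275 → stock rod 2  [load 800/850]
  275 → stock rod 3  [load 750/850]
  225 → stock rod 1  [load 850/850]
  150 → stock rod 4 (new)  [load 150/850]
  125 → stock rod 4  [load 275/850]
  125 → stock rod 4  [load 400/850]
  100 → stock rod 3  [load 850/850]
4 stock rods opened.

4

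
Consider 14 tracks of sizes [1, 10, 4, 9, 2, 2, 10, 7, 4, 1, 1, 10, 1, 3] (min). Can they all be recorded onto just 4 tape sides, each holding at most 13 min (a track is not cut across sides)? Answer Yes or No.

Total = 65 min; ⌈65/13⌉ = 5.
At least 5 tape sides are required, but only 4 are allowed.

No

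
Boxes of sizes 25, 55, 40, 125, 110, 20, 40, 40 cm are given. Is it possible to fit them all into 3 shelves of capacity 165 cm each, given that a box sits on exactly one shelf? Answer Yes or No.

Yes

A valid assignment using 3 shelves:
  shelf 1: 125 + 40 = 165
  shelf 2: 110 + 55 = 165
  shelf 3: 40 + 40 + 25 + 20 = 125
Every load is within 165 cm, so 3 shelves suffice.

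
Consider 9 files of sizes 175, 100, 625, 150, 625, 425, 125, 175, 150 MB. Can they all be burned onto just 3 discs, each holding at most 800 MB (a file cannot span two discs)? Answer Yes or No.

No

Total = 2550 MB; ⌈2550/800⌉ = 4.
At least 4 discs are required, but only 3 are allowed.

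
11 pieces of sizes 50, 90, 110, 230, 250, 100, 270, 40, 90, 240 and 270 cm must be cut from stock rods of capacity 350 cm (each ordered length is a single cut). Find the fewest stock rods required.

6

Total = 270 + 270 + 250 + 240 + 230 + 110 + 100 + 90 + 90 + 50 + 40 = 1740 cm.
Lower bound: ⌈1740/350⌉ = 5 stock rods.
A packing using 6 stock rods:
  stock rod 1: 270 + 50 = 320
  stock rod 2: 270 + 40 = 310
  stock rod 3: 250 + 100 = 350
  stock rod 4: 240 + 110 = 350
  stock rod 5: 230 + 90 = 320
  stock rod 6: 90 = 90
No arrangement into 5 stock rods stays within capacity, so 6 is optimal.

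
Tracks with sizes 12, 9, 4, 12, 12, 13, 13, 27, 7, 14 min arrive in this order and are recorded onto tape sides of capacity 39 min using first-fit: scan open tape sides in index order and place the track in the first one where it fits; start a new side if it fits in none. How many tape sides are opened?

4

  12 → side 1 (new)  [load 12/39]
  9 → side 1  [load 21/39]
  4 → side 1  [load 25/39]
  12 → side 1  [load 37/39]
  12 → side 2 (new)  [load 12/39]
  13 → side 2  [load 25/39]
  13 → side 2  [load 38/39]
  27 → side 3 (new)  [load 27/39]
  7 → side 3  [load 34/39]
  14 → side 4 (new)  [load 14/39]
4 tape sides opened.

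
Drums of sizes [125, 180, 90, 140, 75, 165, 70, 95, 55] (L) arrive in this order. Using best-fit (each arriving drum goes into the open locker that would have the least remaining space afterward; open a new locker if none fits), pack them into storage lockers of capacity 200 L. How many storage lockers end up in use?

  125 → locker 1 (new)  [load 125/200]
  180 → locker 2 (new)  [load 180/200]
  90 → locker 3 (new)  [load 90/200]
  140 → locker 4 (new)  [load 140/200]
  75 → locker 1  [load 200/200]
  165 → locker 5 (new)  [load 165/200]
  70 → locker 3  [load 160/200]
  95 → locker 6 (new)  [load 95/200]
  55 → locker 4  [load 195/200]
6 storage lockers opened.

6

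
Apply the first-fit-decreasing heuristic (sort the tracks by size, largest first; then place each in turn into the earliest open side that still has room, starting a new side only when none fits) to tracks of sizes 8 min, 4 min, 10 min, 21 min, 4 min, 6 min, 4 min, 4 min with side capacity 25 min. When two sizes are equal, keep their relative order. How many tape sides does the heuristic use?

Sorted descending: 21, 10, 8, 6, 4, 4, 4, 4.
  21 → side 1 (new)  [load 21/25]
  10 → side 2 (new)  [load 10/25]
  8 → side 2  [load 18/25]
  6 → side 2  [load 24/25]
  4 → side 1  [load 25/25]
  4 → side 3 (new)  [load 4/25]
  4 → side 3  [load 8/25]
  4 → side 3  [load 12/25]
3 tape sides opened.

3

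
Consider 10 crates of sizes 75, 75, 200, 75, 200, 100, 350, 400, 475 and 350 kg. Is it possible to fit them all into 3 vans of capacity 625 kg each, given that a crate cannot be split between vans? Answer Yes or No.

Total = 2300 kg; ⌈2300/625⌉ = 4.
At least 4 vans are required, but only 3 are allowed.

No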